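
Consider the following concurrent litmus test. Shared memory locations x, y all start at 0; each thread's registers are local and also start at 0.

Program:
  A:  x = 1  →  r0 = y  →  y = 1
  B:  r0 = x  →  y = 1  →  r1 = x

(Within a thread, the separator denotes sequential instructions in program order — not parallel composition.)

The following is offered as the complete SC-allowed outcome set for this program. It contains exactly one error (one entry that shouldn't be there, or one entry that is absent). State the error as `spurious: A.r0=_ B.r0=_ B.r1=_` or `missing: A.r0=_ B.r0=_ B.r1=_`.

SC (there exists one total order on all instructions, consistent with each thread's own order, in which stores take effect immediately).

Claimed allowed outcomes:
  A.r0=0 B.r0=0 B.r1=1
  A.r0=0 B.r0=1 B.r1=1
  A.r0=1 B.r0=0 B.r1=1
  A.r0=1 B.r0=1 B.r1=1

outcome vector order: (A.r0,B.r0,B.r1)
under SC → 001, 011, 100, 101, 111
SC∖claimed = {100}

missing: A.r0=1 B.r0=0 B.r1=0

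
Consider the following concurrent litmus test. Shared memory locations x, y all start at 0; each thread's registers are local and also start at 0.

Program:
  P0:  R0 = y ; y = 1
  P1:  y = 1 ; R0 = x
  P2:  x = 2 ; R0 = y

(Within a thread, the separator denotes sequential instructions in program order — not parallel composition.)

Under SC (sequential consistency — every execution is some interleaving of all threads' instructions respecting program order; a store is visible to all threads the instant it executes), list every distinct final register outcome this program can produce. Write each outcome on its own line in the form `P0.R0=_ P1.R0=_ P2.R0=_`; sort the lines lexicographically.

P0.R0=0 P1.R0=0 P2.R0=1
P0.R0=0 P1.R0=2 P2.R0=0
P0.R0=0 P1.R0=2 P2.R0=1
P0.R0=1 P1.R0=0 P2.R0=1
P0.R0=1 P1.R0=2 P2.R0=0
P0.R0=1 P1.R0=2 P2.R0=1

outcome vector order: (P0.R0,P1.R0,P2.R0)
|SC outcomes| = 6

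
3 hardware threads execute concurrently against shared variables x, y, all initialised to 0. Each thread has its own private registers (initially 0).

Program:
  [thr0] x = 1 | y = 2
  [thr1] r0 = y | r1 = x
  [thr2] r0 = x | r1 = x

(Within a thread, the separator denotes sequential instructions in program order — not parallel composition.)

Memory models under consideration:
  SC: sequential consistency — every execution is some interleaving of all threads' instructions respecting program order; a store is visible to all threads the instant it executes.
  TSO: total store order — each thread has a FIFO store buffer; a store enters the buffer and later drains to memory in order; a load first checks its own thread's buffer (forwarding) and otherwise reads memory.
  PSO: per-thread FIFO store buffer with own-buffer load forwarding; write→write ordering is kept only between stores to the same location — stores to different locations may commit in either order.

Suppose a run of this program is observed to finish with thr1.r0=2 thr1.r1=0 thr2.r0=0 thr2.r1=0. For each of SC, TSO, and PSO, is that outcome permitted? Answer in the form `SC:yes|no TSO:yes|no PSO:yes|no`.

SC:no TSO:no PSO:yes

outcome vector order: (thr1.r0,thr1.r1,thr2.r0,thr2.r1)
under SC → (0,0,0,0); (0,0,0,1); (0,0,1,1); (0,1,0,0); (0,1,0,1); (0,1,1,1); (2,1,0,0); (2,1,0,1); (2,1,1,1)
under TSO → (0,0,0,0); (0,0,0,1); (0,0,1,1); (0,1,0,0); (0,1,0,1); (0,1,1,1); (2,1,0,0); (2,1,0,1); (2,1,1,1)
under PSO → (0,0,0,0); (0,0,0,1); (0,0,1,1); (0,1,0,0); (0,1,0,1); (0,1,1,1); (2,0,0,0); (2,0,0,1); (2,0,1,1); (2,1,0,0); (2,1,0,1); (2,1,1,1)
target (2,0,0,0) ∈ {PSO}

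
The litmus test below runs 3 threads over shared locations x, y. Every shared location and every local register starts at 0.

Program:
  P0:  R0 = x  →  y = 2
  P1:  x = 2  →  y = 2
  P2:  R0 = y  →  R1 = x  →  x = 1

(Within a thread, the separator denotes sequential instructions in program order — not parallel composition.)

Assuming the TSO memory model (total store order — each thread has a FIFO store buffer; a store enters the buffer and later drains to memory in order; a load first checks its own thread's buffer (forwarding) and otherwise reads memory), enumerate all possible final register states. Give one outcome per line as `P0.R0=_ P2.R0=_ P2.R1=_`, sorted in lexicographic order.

outcome vector order: (P0.R0,P2.R0,P2.R1)
|TSO outcomes| = 10

P0.R0=0 P2.R0=0 P2.R1=0
P0.R0=0 P2.R0=0 P2.R1=2
P0.R0=0 P2.R0=2 P2.R1=0
P0.R0=0 P2.R0=2 P2.R1=2
P0.R0=1 P2.R0=0 P2.R1=0
P0.R0=1 P2.R0=0 P2.R1=2
P0.R0=1 P2.R0=2 P2.R1=2
P0.R0=2 P2.R0=0 P2.R1=0
P0.R0=2 P2.R0=0 P2.R1=2
P0.R0=2 P2.R0=2 P2.R1=2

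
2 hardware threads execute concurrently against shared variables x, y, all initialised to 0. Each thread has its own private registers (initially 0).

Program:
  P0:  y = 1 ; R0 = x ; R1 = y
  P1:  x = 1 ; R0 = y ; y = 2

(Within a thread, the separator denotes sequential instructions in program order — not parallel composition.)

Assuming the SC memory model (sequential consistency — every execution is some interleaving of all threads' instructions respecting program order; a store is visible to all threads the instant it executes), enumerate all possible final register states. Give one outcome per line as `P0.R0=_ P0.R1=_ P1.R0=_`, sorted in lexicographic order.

P0.R0=0 P0.R1=1 P1.R0=1
P0.R0=0 P0.R1=2 P1.R0=1
P0.R0=1 P0.R1=1 P1.R0=0
P0.R0=1 P0.R1=1 P1.R0=1
P0.R0=1 P0.R1=2 P1.R0=0
P0.R0=1 P0.R1=2 P1.R0=1

outcome vector order: (P0.R0,P0.R1,P1.R0)
|SC outcomes| = 6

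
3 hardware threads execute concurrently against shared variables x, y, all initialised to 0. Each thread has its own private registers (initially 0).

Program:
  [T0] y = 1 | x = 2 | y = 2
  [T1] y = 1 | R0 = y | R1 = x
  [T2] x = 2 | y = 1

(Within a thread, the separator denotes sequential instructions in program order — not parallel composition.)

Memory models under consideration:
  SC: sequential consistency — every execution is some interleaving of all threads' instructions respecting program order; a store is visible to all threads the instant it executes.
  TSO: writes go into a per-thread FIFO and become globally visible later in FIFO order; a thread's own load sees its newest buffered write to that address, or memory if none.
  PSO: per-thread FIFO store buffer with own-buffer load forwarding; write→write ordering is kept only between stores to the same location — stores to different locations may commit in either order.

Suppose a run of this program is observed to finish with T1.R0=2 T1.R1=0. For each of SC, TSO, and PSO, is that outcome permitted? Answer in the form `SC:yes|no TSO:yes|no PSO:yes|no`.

SC:no TSO:no PSO:yes

outcome vector order: (T1.R0,T1.R1)
under SC → <1 0> <1 2> <2 2>
under TSO → <1 0> <1 2> <2 2>
under PSO → <1 0> <1 2> <2 0> <2 2>
target <2 0> ∈ {PSO}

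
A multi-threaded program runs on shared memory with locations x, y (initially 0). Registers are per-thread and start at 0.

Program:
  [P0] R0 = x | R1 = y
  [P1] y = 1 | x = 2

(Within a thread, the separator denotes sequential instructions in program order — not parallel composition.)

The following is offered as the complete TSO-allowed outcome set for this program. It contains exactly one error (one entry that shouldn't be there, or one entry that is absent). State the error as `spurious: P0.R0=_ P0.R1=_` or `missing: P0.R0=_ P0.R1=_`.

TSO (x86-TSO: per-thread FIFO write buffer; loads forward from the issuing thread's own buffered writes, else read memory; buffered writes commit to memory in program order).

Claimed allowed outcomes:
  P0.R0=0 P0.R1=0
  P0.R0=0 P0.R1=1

outcome vector order: (P0.R0,P0.R1)
under TSO → (0,0) (0,1) (2,1)
TSO∖claimed = {(2,1)}

missing: P0.R0=2 P0.R1=1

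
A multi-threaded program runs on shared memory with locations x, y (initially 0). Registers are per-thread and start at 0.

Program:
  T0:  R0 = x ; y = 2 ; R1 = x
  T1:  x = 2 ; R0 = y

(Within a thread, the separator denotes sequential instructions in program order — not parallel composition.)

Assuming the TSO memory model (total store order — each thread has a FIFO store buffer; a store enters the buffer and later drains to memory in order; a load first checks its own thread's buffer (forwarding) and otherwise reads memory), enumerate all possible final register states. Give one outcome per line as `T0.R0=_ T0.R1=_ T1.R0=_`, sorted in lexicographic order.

T0.R0=0 T0.R1=0 T1.R0=0
T0.R0=0 T0.R1=0 T1.R0=2
T0.R0=0 T0.R1=2 T1.R0=0
T0.R0=0 T0.R1=2 T1.R0=2
T0.R0=2 T0.R1=2 T1.R0=0
T0.R0=2 T0.R1=2 T1.R0=2

outcome vector order: (T0.R0,T0.R1,T1.R0)
|TSO outcomes| = 6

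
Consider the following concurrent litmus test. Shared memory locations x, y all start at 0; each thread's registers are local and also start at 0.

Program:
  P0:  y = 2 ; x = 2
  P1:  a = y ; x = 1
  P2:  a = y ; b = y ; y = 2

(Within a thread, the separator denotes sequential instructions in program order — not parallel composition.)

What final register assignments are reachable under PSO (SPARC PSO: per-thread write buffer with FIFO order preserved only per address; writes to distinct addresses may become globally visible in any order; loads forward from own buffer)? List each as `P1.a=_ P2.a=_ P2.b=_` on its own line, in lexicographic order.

outcome vector order: (P1.a,P2.a,P2.b)
|PSO outcomes| = 6

P1.a=0 P2.a=0 P2.b=0
P1.a=0 P2.a=0 P2.b=2
P1.a=0 P2.a=2 P2.b=2
P1.a=2 P2.a=0 P2.b=0
P1.a=2 P2.a=0 P2.b=2
P1.a=2 P2.a=2 P2.b=2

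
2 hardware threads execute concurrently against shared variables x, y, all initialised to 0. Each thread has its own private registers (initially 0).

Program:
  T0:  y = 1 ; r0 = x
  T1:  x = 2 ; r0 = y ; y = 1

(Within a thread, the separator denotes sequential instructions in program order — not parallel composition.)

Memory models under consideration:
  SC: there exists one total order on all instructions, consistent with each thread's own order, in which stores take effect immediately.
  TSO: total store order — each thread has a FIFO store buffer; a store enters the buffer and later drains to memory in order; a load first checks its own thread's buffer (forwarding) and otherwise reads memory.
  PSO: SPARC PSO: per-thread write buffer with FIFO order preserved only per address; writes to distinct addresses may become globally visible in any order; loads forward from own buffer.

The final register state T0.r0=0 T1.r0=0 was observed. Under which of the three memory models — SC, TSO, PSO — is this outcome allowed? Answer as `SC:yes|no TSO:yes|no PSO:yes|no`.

SC:no TSO:yes PSO:yes

outcome vector order: (T0.r0,T1.r0)
[SC] allowed = {0/1 2/0 2/1}
[TSO] allowed = {0/0 0/1 2/0 2/1}
[PSO] allowed = {0/0 0/1 2/0 2/1}
target 0/0 ∈ {TSO,PSO}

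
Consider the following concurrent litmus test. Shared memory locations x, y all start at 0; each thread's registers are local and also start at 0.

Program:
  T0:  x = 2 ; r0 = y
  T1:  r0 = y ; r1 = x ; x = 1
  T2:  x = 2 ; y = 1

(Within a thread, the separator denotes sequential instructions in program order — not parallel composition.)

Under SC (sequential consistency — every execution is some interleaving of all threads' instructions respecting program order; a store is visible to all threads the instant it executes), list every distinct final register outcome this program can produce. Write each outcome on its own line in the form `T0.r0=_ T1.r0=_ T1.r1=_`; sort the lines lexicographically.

outcome vector order: (T0.r0,T1.r0,T1.r1)
|SC outcomes| = 6

T0.r0=0 T1.r0=0 T1.r1=0
T0.r0=0 T1.r0=0 T1.r1=2
T0.r0=0 T1.r0=1 T1.r1=2
T0.r0=1 T1.r0=0 T1.r1=0
T0.r0=1 T1.r0=0 T1.r1=2
T0.r0=1 T1.r0=1 T1.r1=2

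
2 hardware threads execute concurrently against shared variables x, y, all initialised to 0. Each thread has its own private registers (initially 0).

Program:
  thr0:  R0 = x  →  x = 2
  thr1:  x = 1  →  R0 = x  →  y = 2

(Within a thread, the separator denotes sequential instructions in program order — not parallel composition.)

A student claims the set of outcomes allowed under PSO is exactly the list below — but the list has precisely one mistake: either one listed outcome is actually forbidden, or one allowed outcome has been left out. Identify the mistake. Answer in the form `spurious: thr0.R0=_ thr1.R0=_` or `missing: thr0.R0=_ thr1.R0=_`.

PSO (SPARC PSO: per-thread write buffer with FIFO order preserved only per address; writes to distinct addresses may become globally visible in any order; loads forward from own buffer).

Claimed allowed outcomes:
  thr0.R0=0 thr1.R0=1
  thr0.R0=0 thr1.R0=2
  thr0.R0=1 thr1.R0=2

outcome vector order: (thr0.R0,thr1.R0)
PSO (4): 0/1; 0/2; 1/1; 1/2
PSO∖claimed = {1/1}

missing: thr0.R0=1 thr1.R0=1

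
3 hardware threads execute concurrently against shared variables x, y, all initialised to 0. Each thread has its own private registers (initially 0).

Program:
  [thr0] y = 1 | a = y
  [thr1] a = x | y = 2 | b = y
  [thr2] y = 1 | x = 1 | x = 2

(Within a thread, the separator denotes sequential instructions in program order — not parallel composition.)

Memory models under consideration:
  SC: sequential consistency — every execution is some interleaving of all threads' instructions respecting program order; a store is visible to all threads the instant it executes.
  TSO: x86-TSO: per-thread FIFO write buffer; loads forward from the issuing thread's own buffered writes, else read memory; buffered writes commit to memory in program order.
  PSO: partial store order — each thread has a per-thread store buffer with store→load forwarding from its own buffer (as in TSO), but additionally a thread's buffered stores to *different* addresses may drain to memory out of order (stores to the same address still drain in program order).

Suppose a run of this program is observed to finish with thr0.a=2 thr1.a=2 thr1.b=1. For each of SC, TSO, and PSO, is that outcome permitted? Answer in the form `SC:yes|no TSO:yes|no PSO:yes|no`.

outcome vector order: (thr0.a,thr1.a,thr1.b)
SC: 10 outcomes — {1/0/1, 1/0/2, 1/1/1, 1/1/2, 1/2/1, 1/2/2, 2/0/1, 2/0/2, 2/1/2, 2/2/2}
TSO: 10 outcomes — {1/0/1, 1/0/2, 1/1/1, 1/1/2, 1/2/1, 1/2/2, 2/0/1, 2/0/2, 2/1/2, 2/2/2}
PSO: 12 outcomes — {1/0/1, 1/0/2, 1/1/1, 1/1/2, 1/2/1, 1/2/2, 2/0/1, 2/0/2, 2/1/1, 2/1/2, 2/2/1, 2/2/2}
target 2/2/1 ∈ {PSO}

SC:no TSO:no PSO:yes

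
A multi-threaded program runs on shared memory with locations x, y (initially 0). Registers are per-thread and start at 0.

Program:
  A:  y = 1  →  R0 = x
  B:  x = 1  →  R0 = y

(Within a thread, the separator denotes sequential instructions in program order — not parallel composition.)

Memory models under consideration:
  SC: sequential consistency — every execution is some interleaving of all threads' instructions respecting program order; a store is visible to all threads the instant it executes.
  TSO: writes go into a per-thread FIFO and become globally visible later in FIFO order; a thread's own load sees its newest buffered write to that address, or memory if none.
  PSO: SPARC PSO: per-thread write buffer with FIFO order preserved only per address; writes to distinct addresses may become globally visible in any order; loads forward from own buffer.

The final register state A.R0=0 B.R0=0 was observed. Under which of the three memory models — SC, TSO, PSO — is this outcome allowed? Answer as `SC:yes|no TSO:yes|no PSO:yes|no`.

SC:no TSO:yes PSO:yes

outcome vector order: (A.R0,B.R0)
SC: 3 outcomes — {<0 1>, <1 0>, <1 1>}
TSO: 4 outcomes — {<0 0>, <0 1>, <1 0>, <1 1>}
PSO: 4 outcomes — {<0 0>, <0 1>, <1 0>, <1 1>}
target <0 0> ∈ {TSO,PSO}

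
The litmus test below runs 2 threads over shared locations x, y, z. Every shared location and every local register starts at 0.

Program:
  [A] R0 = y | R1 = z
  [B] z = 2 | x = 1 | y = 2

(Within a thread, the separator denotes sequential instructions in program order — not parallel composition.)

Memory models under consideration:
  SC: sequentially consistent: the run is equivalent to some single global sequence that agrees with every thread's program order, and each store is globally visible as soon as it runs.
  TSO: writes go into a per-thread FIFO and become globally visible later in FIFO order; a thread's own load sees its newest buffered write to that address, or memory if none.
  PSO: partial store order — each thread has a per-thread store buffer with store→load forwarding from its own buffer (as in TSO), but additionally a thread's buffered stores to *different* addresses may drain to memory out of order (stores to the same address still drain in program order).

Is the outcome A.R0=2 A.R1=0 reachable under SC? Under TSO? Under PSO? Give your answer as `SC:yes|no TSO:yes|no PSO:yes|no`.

SC:no TSO:no PSO:yes

outcome vector order: (A.R0,A.R1)
[SC] allowed = {<0 0>, <0 2>, <2 2>}
[TSO] allowed = {<0 0>, <0 2>, <2 2>}
[PSO] allowed = {<0 0>, <0 2>, <2 0>, <2 2>}
target <2 0> ∈ {PSO}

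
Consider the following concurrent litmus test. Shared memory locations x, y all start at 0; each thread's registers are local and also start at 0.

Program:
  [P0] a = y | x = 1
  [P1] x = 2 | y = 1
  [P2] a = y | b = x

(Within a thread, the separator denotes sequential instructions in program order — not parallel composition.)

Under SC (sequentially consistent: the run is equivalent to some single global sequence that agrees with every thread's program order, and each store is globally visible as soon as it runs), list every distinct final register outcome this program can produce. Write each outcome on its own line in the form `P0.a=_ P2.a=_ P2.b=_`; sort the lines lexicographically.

outcome vector order: (P0.a,P2.a,P2.b)
|SC outcomes| = 10

P0.a=0 P2.a=0 P2.b=0
P0.a=0 P2.a=0 P2.b=1
P0.a=0 P2.a=0 P2.b=2
P0.a=0 P2.a=1 P2.b=1
P0.a=0 P2.a=1 P2.b=2
P0.a=1 P2.a=0 P2.b=0
P0.a=1 P2.a=0 P2.b=1
P0.a=1 P2.a=0 P2.b=2
P0.a=1 P2.a=1 P2.b=1
P0.a=1 P2.a=1 P2.b=2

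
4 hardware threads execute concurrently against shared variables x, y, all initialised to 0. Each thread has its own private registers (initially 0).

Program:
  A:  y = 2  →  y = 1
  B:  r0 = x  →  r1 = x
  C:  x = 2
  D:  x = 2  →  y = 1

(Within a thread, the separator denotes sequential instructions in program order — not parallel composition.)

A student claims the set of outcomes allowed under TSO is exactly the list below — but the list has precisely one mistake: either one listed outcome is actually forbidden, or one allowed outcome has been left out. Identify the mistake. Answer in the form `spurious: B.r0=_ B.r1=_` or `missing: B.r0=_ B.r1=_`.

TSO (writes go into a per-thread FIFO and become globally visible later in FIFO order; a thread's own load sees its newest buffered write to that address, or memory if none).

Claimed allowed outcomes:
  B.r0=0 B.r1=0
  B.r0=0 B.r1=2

outcome vector order: (B.r0,B.r1)
TSO: 3 outcomes — {0/0, 0/2, 2/2}
TSO∖claimed = {2/2}

missing: B.r0=2 B.r1=2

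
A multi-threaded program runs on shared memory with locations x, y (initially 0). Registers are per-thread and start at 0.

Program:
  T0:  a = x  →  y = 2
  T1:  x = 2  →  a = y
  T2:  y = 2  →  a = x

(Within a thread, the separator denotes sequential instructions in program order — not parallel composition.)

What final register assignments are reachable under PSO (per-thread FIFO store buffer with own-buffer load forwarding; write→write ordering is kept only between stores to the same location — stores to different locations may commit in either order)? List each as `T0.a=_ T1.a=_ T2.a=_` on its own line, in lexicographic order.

T0.a=0 T1.a=0 T2.a=0
T0.a=0 T1.a=0 T2.a=2
T0.a=0 T1.a=2 T2.a=0
T0.a=0 T1.a=2 T2.a=2
T0.a=2 T1.a=0 T2.a=0
T0.a=2 T1.a=0 T2.a=2
T0.a=2 T1.a=2 T2.a=0
T0.a=2 T1.a=2 T2.a=2

outcome vector order: (T0.a,T1.a,T2.a)
|PSO outcomes| = 8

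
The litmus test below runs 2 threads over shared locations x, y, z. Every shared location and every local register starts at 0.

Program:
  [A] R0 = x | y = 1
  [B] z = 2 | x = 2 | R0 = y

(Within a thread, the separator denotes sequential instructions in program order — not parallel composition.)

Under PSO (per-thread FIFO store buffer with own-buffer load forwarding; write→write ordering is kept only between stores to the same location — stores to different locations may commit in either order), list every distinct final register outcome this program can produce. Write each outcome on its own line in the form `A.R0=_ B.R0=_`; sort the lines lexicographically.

A.R0=0 B.R0=0
A.R0=0 B.R0=1
A.R0=2 B.R0=0
A.R0=2 B.R0=1

outcome vector order: (A.R0,B.R0)
|PSO outcomes| = 4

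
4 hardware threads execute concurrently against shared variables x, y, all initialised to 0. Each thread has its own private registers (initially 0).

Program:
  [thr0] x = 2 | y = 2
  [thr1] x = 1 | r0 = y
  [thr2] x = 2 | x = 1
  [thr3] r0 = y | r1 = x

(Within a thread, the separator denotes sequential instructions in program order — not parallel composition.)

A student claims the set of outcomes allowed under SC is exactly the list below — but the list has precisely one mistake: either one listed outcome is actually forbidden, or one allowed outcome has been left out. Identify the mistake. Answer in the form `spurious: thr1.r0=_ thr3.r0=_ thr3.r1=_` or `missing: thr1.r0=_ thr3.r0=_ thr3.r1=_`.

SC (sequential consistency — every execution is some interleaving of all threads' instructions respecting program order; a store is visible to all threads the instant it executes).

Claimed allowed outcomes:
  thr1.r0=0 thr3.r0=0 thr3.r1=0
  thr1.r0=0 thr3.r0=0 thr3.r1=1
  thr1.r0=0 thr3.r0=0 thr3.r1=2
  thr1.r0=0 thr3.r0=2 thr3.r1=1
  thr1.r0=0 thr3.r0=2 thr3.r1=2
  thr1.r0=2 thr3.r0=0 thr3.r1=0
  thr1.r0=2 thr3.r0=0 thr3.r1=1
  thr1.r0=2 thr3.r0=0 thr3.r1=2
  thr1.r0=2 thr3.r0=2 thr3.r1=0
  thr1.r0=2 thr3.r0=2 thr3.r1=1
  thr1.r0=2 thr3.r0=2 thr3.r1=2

spurious: thr1.r0=2 thr3.r0=2 thr3.r1=0

outcome vector order: (thr1.r0,thr3.r0,thr3.r1)
SC (10): <0 0 0> <0 0 1> <0 0 2> <0 2 1> <0 2 2> <2 0 0> <2 0 1> <2 0 2> <2 2 1> <2 2 2>
claimed∖SC = {<2 2 0>}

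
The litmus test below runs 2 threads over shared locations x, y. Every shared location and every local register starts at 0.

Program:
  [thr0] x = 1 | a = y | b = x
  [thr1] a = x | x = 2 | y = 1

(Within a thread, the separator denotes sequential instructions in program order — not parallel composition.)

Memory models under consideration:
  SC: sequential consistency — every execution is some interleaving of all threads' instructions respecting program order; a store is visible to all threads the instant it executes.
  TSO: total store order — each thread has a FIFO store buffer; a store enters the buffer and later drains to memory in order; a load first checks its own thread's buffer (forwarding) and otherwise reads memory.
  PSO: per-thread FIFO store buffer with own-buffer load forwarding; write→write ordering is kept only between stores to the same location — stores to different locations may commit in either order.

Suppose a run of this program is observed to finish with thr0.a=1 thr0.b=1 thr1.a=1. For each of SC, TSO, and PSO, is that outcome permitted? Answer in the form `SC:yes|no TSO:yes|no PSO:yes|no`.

SC:no TSO:no PSO:yes

outcome vector order: (thr0.a,thr0.b,thr1.a)
SC: 7 outcomes — {0/1/0 0/1/1 0/2/0 0/2/1 1/1/0 1/2/0 1/2/1}
TSO: 7 outcomes — {0/1/0 0/1/1 0/2/0 0/2/1 1/1/0 1/2/0 1/2/1}
PSO: 8 outcomes — {0/1/0 0/1/1 0/2/0 0/2/1 1/1/0 1/1/1 1/2/0 1/2/1}
target 1/1/1 ∈ {PSO}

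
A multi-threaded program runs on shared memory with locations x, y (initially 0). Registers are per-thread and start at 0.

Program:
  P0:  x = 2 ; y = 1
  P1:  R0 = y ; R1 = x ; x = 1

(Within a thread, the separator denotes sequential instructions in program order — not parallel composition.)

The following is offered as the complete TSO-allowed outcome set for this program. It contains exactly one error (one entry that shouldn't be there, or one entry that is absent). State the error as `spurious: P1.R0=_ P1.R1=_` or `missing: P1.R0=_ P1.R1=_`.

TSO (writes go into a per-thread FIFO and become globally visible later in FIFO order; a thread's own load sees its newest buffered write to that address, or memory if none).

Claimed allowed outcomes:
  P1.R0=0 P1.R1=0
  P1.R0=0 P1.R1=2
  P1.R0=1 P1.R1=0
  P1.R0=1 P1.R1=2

outcome vector order: (P1.R0,P1.R1)
under TSO → 00, 02, 12
claimed∖TSO = {10}

spurious: P1.R0=1 P1.R1=0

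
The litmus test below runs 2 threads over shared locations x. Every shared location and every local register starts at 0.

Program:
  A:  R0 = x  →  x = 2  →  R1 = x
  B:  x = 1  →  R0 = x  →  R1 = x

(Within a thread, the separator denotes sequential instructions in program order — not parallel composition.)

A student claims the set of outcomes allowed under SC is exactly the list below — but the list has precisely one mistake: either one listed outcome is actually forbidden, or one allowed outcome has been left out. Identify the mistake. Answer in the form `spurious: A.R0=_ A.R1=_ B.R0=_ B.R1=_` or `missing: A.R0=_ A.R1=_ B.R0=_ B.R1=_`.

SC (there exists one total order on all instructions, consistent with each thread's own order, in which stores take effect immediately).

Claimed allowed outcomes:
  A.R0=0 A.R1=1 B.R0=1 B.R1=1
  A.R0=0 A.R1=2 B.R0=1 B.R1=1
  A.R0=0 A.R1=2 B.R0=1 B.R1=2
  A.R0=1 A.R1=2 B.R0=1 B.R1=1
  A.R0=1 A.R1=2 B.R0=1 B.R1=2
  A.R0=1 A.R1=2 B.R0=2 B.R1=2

outcome vector order: (A.R0,A.R1,B.R0,B.R1)
[SC] allowed = {0111; 0211; 0212; 0222; 1211; 1212; 1222}
SC∖claimed = {0222}

missing: A.R0=0 A.R1=2 B.R0=2 B.R1=2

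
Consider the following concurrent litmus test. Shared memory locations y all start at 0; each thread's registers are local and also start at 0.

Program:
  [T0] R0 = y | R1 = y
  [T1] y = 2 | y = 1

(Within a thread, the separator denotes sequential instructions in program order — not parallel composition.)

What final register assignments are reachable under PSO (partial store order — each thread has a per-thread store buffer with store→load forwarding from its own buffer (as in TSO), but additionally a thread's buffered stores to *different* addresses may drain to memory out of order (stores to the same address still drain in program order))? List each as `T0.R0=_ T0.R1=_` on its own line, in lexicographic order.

T0.R0=0 T0.R1=0
T0.R0=0 T0.R1=1
T0.R0=0 T0.R1=2
T0.R0=1 T0.R1=1
T0.R0=2 T0.R1=1
T0.R0=2 T0.R1=2

outcome vector order: (T0.R0,T0.R1)
|PSO outcomes| = 6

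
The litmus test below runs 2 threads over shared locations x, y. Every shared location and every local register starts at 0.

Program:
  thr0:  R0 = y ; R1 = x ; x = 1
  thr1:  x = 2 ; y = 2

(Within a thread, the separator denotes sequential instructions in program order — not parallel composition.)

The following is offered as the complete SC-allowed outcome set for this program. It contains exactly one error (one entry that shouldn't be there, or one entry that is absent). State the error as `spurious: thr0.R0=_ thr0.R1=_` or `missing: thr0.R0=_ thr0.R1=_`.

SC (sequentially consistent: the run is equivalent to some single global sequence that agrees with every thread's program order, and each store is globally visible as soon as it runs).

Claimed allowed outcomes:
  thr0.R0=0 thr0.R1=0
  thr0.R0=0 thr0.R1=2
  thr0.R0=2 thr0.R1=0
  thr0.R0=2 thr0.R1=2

spurious: thr0.R0=2 thr0.R1=0

outcome vector order: (thr0.R0,thr0.R1)
under SC → 00; 02; 22
claimed∖SC = {20}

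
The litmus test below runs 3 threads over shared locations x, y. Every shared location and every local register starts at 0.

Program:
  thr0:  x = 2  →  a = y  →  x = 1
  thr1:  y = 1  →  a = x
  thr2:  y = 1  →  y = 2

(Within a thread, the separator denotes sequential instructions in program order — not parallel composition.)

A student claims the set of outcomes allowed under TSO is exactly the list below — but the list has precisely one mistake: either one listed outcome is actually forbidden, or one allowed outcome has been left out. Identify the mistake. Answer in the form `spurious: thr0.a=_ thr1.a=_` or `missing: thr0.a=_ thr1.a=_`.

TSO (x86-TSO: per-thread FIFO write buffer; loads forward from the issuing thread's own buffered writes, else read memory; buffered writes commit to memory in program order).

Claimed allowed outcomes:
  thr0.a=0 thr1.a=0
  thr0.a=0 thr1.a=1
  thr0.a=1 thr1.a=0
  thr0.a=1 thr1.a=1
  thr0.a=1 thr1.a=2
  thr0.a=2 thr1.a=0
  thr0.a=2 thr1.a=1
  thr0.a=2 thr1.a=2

missing: thr0.a=0 thr1.a=2

outcome vector order: (thr0.a,thr1.a)
[TSO] allowed = {(0,0) (0,1) (0,2) (1,0) (1,1) (1,2) (2,0) (2,1) (2,2)}
TSO∖claimed = {(0,2)}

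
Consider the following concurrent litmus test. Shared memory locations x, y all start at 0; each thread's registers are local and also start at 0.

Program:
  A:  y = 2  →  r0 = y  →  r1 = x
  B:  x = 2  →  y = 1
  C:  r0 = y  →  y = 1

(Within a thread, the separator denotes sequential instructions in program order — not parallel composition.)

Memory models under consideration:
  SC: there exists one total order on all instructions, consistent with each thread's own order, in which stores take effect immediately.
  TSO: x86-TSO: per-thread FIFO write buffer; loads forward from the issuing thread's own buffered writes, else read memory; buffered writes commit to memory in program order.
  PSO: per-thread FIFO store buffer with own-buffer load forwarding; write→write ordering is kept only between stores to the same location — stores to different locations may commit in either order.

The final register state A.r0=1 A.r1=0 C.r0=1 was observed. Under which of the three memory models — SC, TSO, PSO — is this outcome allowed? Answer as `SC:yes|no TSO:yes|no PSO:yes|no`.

outcome vector order: (A.r0,A.r1,C.r0)
SC: 11 outcomes — {100; 102; 120; 121; 122; 200; 201; 202; 220; 221; 222}
TSO: 11 outcomes — {100; 102; 120; 121; 122; 200; 201; 202; 220; 221; 222}
PSO: 12 outcomes — {100; 101; 102; 120; 121; 122; 200; 201; 202; 220; 221; 222}
target 101 ∈ {PSO}

SC:no TSO:no PSO:yes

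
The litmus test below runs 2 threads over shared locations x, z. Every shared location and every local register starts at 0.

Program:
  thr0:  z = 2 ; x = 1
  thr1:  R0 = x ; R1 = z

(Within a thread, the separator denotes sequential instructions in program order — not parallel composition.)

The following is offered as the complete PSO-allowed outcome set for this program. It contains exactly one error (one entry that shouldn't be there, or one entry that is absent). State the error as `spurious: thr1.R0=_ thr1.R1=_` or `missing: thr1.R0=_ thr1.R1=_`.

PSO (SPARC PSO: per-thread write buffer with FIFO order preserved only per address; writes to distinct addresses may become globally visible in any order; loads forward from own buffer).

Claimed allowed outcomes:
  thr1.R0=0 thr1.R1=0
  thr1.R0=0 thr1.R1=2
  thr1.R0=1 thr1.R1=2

outcome vector order: (thr1.R0,thr1.R1)
PSO: 4 outcomes — {00 02 10 12}
PSO∖claimed = {10}

missing: thr1.R0=1 thr1.R1=0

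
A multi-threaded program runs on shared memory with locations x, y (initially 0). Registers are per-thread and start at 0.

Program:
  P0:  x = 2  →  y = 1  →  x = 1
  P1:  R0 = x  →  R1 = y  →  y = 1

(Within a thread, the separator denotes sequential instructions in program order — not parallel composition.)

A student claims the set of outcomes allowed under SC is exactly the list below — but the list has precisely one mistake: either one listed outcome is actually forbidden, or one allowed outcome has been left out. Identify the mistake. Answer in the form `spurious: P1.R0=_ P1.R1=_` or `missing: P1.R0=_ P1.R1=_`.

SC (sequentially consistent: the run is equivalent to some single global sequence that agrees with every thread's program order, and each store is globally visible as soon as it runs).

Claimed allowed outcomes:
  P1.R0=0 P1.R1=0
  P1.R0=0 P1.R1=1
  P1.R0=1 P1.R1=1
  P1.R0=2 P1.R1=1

outcome vector order: (P1.R0,P1.R1)
under SC → 00, 01, 11, 20, 21
SC∖claimed = {20}

missing: P1.R0=2 P1.R1=0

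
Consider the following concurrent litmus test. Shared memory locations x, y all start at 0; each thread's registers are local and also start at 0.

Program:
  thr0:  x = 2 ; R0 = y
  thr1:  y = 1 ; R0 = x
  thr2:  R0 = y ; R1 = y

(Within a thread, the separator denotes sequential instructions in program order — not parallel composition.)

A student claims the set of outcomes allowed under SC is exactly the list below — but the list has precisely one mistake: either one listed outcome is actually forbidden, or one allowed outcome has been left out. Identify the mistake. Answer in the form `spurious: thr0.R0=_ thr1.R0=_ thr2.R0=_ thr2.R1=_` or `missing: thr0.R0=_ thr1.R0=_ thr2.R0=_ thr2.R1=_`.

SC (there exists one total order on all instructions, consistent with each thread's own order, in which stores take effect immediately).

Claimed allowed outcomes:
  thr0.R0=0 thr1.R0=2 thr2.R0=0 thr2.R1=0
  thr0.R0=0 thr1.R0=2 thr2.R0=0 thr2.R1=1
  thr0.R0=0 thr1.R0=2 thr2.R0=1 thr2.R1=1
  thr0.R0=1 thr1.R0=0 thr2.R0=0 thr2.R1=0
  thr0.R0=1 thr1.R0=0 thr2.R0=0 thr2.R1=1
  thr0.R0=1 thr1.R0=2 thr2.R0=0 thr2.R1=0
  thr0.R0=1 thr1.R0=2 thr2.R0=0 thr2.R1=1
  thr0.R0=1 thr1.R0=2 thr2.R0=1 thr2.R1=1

outcome vector order: (thr0.R0,thr1.R0,thr2.R0,thr2.R1)
SC: 9 outcomes — {(0,2,0,0); (0,2,0,1); (0,2,1,1); (1,0,0,0); (1,0,0,1); (1,0,1,1); (1,2,0,0); (1,2,0,1); (1,2,1,1)}
SC∖claimed = {(1,0,1,1)}

missing: thr0.R0=1 thr1.R0=0 thr2.R0=1 thr2.R1=1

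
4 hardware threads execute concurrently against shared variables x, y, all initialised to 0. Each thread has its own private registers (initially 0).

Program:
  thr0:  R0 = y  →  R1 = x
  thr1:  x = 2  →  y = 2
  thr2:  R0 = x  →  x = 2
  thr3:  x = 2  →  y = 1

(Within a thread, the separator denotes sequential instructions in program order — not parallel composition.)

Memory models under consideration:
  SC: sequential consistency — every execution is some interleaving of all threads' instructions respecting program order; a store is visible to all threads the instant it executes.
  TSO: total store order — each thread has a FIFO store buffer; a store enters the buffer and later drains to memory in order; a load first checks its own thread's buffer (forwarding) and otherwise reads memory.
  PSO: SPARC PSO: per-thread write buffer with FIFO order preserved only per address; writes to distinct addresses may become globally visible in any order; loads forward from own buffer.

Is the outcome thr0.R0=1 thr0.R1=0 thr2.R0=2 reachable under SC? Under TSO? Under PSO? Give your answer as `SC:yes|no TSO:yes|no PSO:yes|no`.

outcome vector order: (thr0.R0,thr0.R1,thr2.R0)
[SC] allowed = {<0 0 0>; <0 0 2>; <0 2 0>; <0 2 2>; <1 2 0>; <1 2 2>; <2 2 0>; <2 2 2>}
[TSO] allowed = {<0 0 0>; <0 0 2>; <0 2 0>; <0 2 2>; <1 2 0>; <1 2 2>; <2 2 0>; <2 2 2>}
[PSO] allowed = {<0 0 0>; <0 0 2>; <0 2 0>; <0 2 2>; <1 0 0>; <1 0 2>; <1 2 0>; <1 2 2>; <2 0 0>; <2 0 2>; <2 2 0>; <2 2 2>}
target <1 0 2> ∈ {PSO}

SC:no TSO:no PSO:yes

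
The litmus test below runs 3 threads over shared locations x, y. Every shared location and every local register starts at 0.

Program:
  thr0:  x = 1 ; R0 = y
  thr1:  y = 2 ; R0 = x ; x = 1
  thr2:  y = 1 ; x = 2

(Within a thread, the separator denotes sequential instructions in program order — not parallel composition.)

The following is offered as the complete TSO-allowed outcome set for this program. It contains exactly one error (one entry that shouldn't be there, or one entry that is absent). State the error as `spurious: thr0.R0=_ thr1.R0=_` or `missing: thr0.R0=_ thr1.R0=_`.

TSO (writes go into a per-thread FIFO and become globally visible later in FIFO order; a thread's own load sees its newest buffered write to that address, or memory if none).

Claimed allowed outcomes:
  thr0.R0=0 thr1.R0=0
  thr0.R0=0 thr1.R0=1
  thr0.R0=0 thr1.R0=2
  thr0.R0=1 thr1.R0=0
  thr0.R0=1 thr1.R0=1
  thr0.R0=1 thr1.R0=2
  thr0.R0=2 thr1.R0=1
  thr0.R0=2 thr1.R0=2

outcome vector order: (thr0.R0,thr1.R0)
TSO (9): 00; 01; 02; 10; 11; 12; 20; 21; 22
TSO∖claimed = {20}

missing: thr0.R0=2 thr1.R0=0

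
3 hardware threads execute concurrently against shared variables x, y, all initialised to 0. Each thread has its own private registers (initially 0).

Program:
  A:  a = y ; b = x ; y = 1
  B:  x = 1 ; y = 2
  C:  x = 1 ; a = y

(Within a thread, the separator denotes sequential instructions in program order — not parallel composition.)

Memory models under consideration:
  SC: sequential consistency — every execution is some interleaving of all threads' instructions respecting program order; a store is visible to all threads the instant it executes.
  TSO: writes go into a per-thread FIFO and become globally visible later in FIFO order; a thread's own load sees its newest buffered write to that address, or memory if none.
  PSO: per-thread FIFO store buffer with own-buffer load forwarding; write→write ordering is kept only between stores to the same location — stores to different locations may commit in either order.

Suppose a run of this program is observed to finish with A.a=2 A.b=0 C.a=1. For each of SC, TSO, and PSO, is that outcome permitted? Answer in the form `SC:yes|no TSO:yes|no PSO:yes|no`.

SC:no TSO:no PSO:yes

outcome vector order: (A.a,A.b,C.a)
SC: 9 outcomes — {000; 001; 002; 010; 011; 012; 210; 211; 212}
TSO: 9 outcomes — {000; 001; 002; 010; 011; 012; 210; 211; 212}
PSO: 12 outcomes — {000; 001; 002; 010; 011; 012; 200; 201; 202; 210; 211; 212}
target 201 ∈ {PSO}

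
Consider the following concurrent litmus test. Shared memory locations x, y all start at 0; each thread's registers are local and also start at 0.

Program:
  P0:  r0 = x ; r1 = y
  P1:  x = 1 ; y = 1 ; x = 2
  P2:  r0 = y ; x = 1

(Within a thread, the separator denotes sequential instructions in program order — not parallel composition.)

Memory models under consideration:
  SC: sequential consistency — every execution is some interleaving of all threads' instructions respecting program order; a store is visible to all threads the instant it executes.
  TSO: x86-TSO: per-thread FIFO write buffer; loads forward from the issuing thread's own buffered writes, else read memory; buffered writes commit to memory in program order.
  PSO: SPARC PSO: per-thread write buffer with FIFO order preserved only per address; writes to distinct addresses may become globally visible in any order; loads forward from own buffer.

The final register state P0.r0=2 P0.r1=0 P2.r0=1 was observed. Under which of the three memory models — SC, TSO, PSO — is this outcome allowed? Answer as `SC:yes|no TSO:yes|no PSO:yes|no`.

outcome vector order: (P0.r0,P0.r1,P2.r0)
under SC → <0 0 0>; <0 0 1>; <0 1 0>; <0 1 1>; <1 0 0>; <1 0 1>; <1 1 0>; <1 1 1>; <2 1 0>; <2 1 1>
under TSO → <0 0 0>; <0 0 1>; <0 1 0>; <0 1 1>; <1 0 0>; <1 0 1>; <1 1 0>; <1 1 1>; <2 1 0>; <2 1 1>
under PSO → <0 0 0>; <0 0 1>; <0 1 0>; <0 1 1>; <1 0 0>; <1 0 1>; <1 1 0>; <1 1 1>; <2 0 0>; <2 0 1>; <2 1 0>; <2 1 1>
target <2 0 1> ∈ {PSO}

SC:no TSO:no PSO:yes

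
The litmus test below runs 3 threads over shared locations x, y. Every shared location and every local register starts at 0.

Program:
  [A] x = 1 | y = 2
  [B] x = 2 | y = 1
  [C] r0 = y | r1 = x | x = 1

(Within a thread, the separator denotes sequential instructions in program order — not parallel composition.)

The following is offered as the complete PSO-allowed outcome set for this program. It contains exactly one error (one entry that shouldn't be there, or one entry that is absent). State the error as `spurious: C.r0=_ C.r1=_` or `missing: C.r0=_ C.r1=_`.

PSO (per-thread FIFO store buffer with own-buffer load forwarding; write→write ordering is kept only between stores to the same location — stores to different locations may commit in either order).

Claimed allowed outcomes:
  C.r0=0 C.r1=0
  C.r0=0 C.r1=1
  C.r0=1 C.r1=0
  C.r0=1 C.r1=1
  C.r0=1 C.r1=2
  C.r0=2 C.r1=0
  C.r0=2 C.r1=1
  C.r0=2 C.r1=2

outcome vector order: (C.r0,C.r1)
under PSO → 00, 01, 02, 10, 11, 12, 20, 21, 22
PSO∖claimed = {02}

missing: C.r0=0 C.r1=2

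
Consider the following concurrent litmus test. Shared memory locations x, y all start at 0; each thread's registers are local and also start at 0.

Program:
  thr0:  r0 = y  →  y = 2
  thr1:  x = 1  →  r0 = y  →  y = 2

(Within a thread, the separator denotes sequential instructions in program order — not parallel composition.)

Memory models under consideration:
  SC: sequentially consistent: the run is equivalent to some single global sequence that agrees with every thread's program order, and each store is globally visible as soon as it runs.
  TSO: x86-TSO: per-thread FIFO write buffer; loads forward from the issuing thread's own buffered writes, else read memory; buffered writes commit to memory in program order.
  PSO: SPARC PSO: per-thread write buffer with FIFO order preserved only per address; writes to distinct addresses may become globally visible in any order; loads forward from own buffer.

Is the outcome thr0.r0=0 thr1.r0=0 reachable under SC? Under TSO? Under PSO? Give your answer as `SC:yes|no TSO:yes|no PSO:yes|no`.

outcome vector order: (thr0.r0,thr1.r0)
SC (3): <0 0> <0 2> <2 0>
TSO (3): <0 0> <0 2> <2 0>
PSO (3): <0 0> <0 2> <2 0>
target <0 0> ∈ {SC,TSO,PSO}

SC:yes TSO:yes PSO:yes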